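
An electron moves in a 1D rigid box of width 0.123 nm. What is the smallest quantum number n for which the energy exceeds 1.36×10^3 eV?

n = 8

E_1 = h²/(8m_eL²) = 3.982×10^-18 J = 24.86 eV.
Need n² > 1.36×10^3/24.86 = 54.71, i.e. n > 7.397.
The smallest integer satisfying this is n = 8.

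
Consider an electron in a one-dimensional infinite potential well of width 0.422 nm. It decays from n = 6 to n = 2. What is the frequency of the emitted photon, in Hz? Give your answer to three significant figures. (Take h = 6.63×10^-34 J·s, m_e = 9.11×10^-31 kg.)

E_1 = h²/(8m_eL²) = 3.387×10^-19 J and ΔE = (6² − 2²)E_1 = 1.084×10^-17 J.
f = ΔE/h = 1.084×10^-17/6.63×10^-34 = 1.63×10^16 Hz.

f = 1.63×10^16 Hz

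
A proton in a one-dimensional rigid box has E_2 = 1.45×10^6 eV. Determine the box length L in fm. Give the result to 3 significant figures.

L = 23.8 fm

From E_n = n²h²/(8m_pL²), L = n·h/√(8m_pE_n).
E_2 = 1.45×10^6 eV = 2.323×10^-13 J, so L = 2·6.626×10^-34/√(8·1.673×10^-27·2.323×10^-13) = 2.38×10^-14 m = 23.8 fm.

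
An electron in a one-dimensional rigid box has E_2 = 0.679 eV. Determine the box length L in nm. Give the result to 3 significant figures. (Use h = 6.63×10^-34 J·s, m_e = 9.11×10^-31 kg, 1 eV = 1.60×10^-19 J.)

L = 1.49 nm

From E_n = n²h²/(8m_eL²), L = n·h/√(8m_eE_n).
E_2 = 0.679 eV = 1.086×10^-19 J, so L = 2·6.63×10^-34/√(8·9.11×10^-31·1.086×10^-19) = 1.49×10^-9 m = 1.49 nm.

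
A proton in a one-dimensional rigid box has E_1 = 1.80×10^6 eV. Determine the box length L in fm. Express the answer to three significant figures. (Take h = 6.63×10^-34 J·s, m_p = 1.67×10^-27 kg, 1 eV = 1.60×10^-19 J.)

From E_n = n²h²/(8m_pL²), L = n·h/√(8m_pE_n).
E_1 = 1.80×10^6 eV = 2.880×10^-13 J, so L = 1·6.63×10^-34/√(8·1.67×10^-27·2.880×10^-13) = 1.07×10^-14 m = 10.7 fm.

L = 10.7 fm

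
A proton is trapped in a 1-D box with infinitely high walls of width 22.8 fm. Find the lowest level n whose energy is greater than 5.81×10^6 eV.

n = 4

E_1 = h²/(8m_pL²) = 6.310×10^-14 J = 3.939×10^5 eV.
Need n² > 5.81×10^6/3.939×10^5 = 14.75, i.e. n > 3.841.
The smallest integer satisfying this is n = 4.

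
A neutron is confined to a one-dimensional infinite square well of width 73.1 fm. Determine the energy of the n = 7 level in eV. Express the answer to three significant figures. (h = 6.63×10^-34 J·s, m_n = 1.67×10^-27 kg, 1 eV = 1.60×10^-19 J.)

E_7 = 1.89×10^6 eV

For an infinite well E_n = n²h²/(8m_nL²), so E_1 = h²/(8m_nL²) = (6.63×10^-34)²/(8·1.67×10^-27·(7.31×10^-14 m)²) = 6.157×10^-15 J.
Then E_7 = 7²·E_1 = 49·6.157×10^-15 J = 3.017×10^-13 J.
Converting, E_7 = 3.017×10^-13 J / (1.60×10^-19 J/eV) = 1.89×10^6 eV.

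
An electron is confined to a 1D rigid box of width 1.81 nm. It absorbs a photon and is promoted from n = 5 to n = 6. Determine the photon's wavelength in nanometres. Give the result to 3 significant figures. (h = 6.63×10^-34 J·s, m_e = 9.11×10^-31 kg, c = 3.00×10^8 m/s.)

E_1 = h²/(8m_eL²) = 1.841×10^-20 J, so ΔE = (6² − 5²)E_1 = 2.025×10^-19 J.
λ = hc/ΔE = (6.63×10^-34·3.00×10^8)/2.025×10^-19 = 9.82×10^-7 m = 982 nm.

λ = 982 nm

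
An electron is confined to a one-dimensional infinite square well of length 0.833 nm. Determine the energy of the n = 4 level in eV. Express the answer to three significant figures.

For an infinite well E_n = n²h²/(8m_eL²), so E_1 = h²/(8m_eL²) = (6.626×10^-34)²/(8·9.109×10^-31·(8.33×10^-10 m)²) = 8.683×10^-20 J.
Then E_4 = 4²·E_1 = 16·8.683×10^-20 J = 1.389×10^-18 J.
Converting, E_4 = 1.389×10^-18 J / (1.602×10^-19 J/eV) = 8.67 eV.

E_4 = 8.67 eV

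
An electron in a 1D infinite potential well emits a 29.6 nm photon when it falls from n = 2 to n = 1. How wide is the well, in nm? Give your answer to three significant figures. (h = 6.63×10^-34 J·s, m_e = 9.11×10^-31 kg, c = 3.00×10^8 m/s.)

The photon carries ΔE = hc/λ = 6.63×10^-34·3.00×10^8/2.96×10^-8 m = 6.720×10^-18 J.
Since ΔE = (2² − 1²)E_1, E_1 = 2.240×10^-18 J, and L = h/√(8m_eE_1) = 1.64×10^-10 m = 0.164 nm.

L = 0.164 nm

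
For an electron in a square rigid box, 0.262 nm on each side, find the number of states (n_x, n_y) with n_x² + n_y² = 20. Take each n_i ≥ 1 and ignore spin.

degeneracy = 2

The level has n_x² + n_y² = 20. The ordered positive-integer solutions are (2, 4), (4, 2).
That gives 2 states.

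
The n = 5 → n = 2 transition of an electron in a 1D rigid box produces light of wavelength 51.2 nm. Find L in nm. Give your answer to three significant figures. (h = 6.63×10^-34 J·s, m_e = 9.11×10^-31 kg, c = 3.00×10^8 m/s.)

L = 0.571 nm

The photon carries ΔE = hc/λ = 6.63×10^-34·3.00×10^8/5.12×10^-8 m = 3.885×10^-18 J.
Since ΔE = (5² − 2²)E_1, E_1 = 1.850×10^-19 J, and L = h/√(8m_eE_1) = 5.71×10^-10 m = 0.571 nm.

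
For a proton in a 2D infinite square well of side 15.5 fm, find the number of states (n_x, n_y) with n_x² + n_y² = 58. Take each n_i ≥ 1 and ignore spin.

degeneracy = 2

The level has n_x² + n_y² = 58. The ordered positive-integer solutions are (3, 7), (7, 3).
That gives 2 states.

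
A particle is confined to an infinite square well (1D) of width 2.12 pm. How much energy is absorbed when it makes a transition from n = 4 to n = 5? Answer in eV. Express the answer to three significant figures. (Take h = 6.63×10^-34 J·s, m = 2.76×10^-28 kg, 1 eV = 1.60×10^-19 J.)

E_1 = h²/(8mL²) = 4.430×10^-17 J.
|ΔE| = |4² − 5²|·E_1 = 9·4.430×10^-17 J = 3.987×10^-16 J = 2.49×10^3 eV.

|ΔE| = 2.49×10^3 eV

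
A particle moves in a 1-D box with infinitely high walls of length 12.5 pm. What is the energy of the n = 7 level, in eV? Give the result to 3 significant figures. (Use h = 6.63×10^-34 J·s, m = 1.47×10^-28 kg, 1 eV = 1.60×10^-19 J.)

For an infinite well E_n = n²h²/(8mL²), so E_1 = h²/(8mL²) = (6.63×10^-34)²/(8·1.47×10^-28·(1.25×10^-11 m)²) = 2.392×10^-18 J.
Then E_7 = 7²·E_1 = 49·2.392×10^-18 J = 1.172×10^-16 J.
Converting, E_7 = 1.172×10^-16 J / (1.60×10^-19 J/eV) = 733 eV.

E_7 = 733 eV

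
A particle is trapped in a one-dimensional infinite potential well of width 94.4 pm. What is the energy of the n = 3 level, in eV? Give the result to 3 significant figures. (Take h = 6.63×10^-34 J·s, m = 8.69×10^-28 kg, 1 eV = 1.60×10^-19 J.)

For an infinite well E_n = n²h²/(8mL²), so E_1 = h²/(8mL²) = (6.63×10^-34)²/(8·8.69×10^-28·(9.44×10^-11 m)²) = 7.095×10^-21 J.
Then E_3 = 3²·E_1 = 9·7.095×10^-21 J = 6.386×10^-20 J.
Converting, E_3 = 6.386×10^-20 J / (1.60×10^-19 J/eV) = 0.399 eV.

E_3 = 0.399 eV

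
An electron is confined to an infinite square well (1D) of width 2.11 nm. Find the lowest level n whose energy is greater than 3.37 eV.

E_1 = h²/(8m_eL²) = 1.353×10^-20 J = 0.08446 eV.
Need n² > 3.37/0.08446 = 39.90, i.e. n > 6.317.
The smallest integer satisfying this is n = 7.

n = 7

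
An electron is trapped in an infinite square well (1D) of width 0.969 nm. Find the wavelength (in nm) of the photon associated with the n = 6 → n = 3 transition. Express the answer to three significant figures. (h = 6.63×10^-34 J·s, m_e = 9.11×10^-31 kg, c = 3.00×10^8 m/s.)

λ = 115 nm

E_1 = h²/(8m_eL²) = 6.423×10^-20 J, so ΔE = (6² − 3²)E_1 = 1.734×10^-18 J.
λ = hc/ΔE = (6.63×10^-34·3.00×10^8)/1.734×10^-18 = 1.15×10^-7 m = 115 nm.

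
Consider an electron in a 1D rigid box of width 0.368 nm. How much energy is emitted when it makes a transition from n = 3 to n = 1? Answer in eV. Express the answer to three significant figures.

|ΔE| = 22.2 eV

E_1 = h²/(8m_eL²) = 4.449×10^-19 J.
|ΔE| = |3² − 1²|·E_1 = 8·4.449×10^-19 J = 3.559×10^-18 J = 22.2 eV.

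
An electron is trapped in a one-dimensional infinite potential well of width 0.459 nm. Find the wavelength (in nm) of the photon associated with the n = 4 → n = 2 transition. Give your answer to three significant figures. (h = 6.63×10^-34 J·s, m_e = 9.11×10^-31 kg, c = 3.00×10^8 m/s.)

E_1 = h²/(8m_eL²) = 2.863×10^-19 J, so ΔE = (4² − 2²)E_1 = 3.436×10^-18 J.
λ = hc/ΔE = (6.63×10^-34·3.00×10^8)/3.436×10^-18 = 5.79×10^-8 m = 57.9 nm.

λ = 57.9 nm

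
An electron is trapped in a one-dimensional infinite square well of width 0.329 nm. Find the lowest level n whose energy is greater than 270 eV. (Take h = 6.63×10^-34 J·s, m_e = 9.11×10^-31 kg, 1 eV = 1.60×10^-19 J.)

n = 9

E_1 = h²/(8m_eL²) = 5.572×10^-19 J = 3.483 eV.
Need n² > 270/3.483 = 77.52, i.e. n > 8.805.
The smallest integer satisfying this is n = 9.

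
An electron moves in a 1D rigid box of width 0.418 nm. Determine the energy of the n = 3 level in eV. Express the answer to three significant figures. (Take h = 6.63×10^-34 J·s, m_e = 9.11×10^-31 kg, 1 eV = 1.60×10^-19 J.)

For an infinite well E_n = n²h²/(8m_eL²), so E_1 = h²/(8m_eL²) = (6.63×10^-34)²/(8·9.11×10^-31·(4.18×10^-10 m)²) = 3.452×10^-19 J.
Then E_3 = 3²·E_1 = 9·3.452×10^-19 J = 3.107×10^-18 J.
Converting, E_3 = 3.107×10^-18 J / (1.60×10^-19 J/eV) = 19.4 eV.

E_3 = 19.4 eV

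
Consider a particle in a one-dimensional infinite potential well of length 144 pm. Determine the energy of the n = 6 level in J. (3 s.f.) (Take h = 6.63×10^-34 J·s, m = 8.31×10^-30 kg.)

For an infinite well E_n = n²h²/(8mL²), so E_1 = h²/(8mL²) = (6.63×10^-34)²/(8·8.31×10^-30·(1.44×10^-10 m)²) = 3.189×10^-19 J.
Then E_6 = 6²·E_1 = 36·3.189×10^-19 J = 1.15×10^-17 J.

E_6 = 1.15×10^-17 J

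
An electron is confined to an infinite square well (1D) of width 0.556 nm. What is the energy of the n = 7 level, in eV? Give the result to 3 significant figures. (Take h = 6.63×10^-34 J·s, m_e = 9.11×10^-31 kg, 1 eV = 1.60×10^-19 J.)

E_7 = 59.8 eV

For an infinite well E_n = n²h²/(8m_eL²), so E_1 = h²/(8m_eL²) = (6.63×10^-34)²/(8·9.11×10^-31·(5.56×10^-10 m)²) = 1.951×10^-19 J.
Then E_7 = 7²·E_1 = 49·1.951×10^-19 J = 9.560×10^-18 J.
Converting, E_7 = 9.560×10^-18 J / (1.60×10^-19 J/eV) = 59.8 eV.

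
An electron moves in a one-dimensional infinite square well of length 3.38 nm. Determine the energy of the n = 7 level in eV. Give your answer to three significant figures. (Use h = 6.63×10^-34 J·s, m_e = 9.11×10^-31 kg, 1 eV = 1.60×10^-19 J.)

For an infinite well E_n = n²h²/(8m_eL²), so E_1 = h²/(8m_eL²) = (6.63×10^-34)²/(8·9.11×10^-31·(3.38×10^-9 m)²) = 5.279×10^-21 J.
Then E_7 = 7²·E_1 = 49·5.279×10^-21 J = 2.587×10^-19 J.
Converting, E_7 = 2.587×10^-19 J / (1.60×10^-19 J/eV) = 1.62 eV.

E_7 = 1.62 eV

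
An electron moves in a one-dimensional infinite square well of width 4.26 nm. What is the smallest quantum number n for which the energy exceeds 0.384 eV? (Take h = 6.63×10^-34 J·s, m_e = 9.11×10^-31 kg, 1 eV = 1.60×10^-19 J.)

n = 5

E_1 = h²/(8m_eL²) = 3.324×10^-21 J = 0.02078 eV.
Need n² > 0.384/0.02078 = 18.48, i.e. n > 4.299.
The smallest integer satisfying this is n = 5.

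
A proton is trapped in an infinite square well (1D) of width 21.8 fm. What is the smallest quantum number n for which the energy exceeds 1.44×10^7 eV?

E_1 = h²/(8m_pL²) = 6.902×10^-14 J = 4.308×10^5 eV.
Need n² > 1.44×10^7/4.308×10^5 = 33.43, i.e. n > 5.782.
The smallest integer satisfying this is n = 6.

n = 6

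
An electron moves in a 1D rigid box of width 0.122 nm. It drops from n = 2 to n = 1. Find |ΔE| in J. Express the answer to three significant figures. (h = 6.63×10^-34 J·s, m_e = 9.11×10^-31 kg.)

E_1 = h²/(8m_eL²) = 4.052×10^-18 J.
|ΔE| = |2² − 1²|·E_1 = 3·4.052×10^-18 J = 1.22×10^-17 J.

|ΔE| = 1.22×10^-17 J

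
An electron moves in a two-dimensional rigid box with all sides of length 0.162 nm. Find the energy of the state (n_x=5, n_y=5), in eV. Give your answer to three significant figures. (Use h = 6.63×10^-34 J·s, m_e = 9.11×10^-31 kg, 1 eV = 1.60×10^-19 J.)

E = 718 eV

For a 2D rectangular well E = (h²/8m_e)·Σ n_i²/L_i² = (6.63×10^-34)²/(8·9.11×10^-31) · [5²/(0.162 nm)² + 5²/(0.162 nm)²].
Evaluating gives E = 1.149×10^-16 J = 718 eV.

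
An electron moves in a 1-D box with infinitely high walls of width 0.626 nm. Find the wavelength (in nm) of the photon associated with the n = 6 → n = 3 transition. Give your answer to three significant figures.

λ = 47.9 nm

E_1 = h²/(8m_eL²) = 1.537×10^-19 J, so ΔE = (6² − 3²)E_1 = 4.150×10^-18 J.
λ = hc/ΔE = (6.626×10^-34·2.998×10^8)/4.150×10^-18 = 4.79×10^-8 m = 47.9 nm.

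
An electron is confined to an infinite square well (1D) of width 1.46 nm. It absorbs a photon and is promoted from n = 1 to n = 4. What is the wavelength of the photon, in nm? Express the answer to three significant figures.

E_1 = h²/(8m_eL²) = 2.826×10^-20 J, so ΔE = (4² − 1²)E_1 = 4.239×10^-19 J.
λ = hc/ΔE = (6.626×10^-34·2.998×10^8)/4.239×10^-19 = 4.69×10^-7 m = 469 nm.

λ = 469 nm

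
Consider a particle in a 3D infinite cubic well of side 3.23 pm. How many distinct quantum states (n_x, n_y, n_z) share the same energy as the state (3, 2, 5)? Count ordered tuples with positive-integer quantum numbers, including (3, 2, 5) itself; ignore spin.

The level has n_x² + n_y² + n_z² = 38. The ordered positive-integer solutions are (1, 1, 6), (1, 6, 1), (2, 3, 5), (2, 5, 3), (3, 2, 5), (3, 5, 2), (5, 2, 3), (5, 3, 2), (6, 1, 1).
That gives 9 states.

degeneracy = 9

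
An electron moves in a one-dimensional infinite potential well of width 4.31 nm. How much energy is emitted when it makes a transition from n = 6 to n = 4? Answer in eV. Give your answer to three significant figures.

E_1 = h²/(8m_eL²) = 3.243×10^-21 J.
|ΔE| = |6² − 4²|·E_1 = 20·3.243×10^-21 J = 6.486×10^-20 J = 0.405 eV.

|ΔE| = 0.405 eV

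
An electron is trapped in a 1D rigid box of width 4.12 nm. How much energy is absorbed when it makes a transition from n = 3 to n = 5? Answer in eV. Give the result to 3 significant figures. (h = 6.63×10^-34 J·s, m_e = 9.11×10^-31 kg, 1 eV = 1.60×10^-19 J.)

E_1 = h²/(8m_eL²) = 3.553×10^-21 J.
|ΔE| = |3² − 5²|·E_1 = 16·3.553×10^-21 J = 5.685×10^-20 J = 0.355 eV.

|ΔE| = 0.355 eV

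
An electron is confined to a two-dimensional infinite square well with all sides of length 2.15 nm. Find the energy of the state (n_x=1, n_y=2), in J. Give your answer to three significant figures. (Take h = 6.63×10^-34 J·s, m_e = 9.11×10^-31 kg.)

For a 2D rectangular well E = (h²/8m_e)·Σ n_i²/L_i² = (6.63×10^-34)²/(8·9.11×10^-31) · [1²/(2.15 nm)² + 2²/(2.15 nm)²].
Evaluating gives E = 6.52×10^-20 J.

E = 6.52×10^-20 J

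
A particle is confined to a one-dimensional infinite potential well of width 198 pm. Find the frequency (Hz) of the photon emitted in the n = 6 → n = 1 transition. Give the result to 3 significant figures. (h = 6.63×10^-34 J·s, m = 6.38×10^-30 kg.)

f = 1.16×10^16 Hz

E_1 = h²/(8mL²) = 2.197×10^-19 J and ΔE = (6² − 1²)E_1 = 7.690×10^-18 J.
f = ΔE/h = 7.690×10^-18/6.63×10^-34 = 1.16×10^16 Hz.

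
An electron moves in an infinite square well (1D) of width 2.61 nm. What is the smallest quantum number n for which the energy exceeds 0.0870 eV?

E_1 = h²/(8m_eL²) = 8.844×10^-21 J = 0.05521 eV.
Need n² > 0.0870/0.05521 = 1.576, i.e. n > 1.255.
The smallest integer satisfying this is n = 2.

n = 2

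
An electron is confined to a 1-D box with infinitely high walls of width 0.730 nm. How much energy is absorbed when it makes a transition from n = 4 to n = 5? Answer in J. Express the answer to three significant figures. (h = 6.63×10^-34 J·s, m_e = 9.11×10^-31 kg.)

E_1 = h²/(8m_eL²) = 1.132×10^-19 J.
|ΔE| = |4² − 5²|·E_1 = 9·1.132×10^-19 J = 1.02×10^-18 J.

|ΔE| = 1.02×10^-18 J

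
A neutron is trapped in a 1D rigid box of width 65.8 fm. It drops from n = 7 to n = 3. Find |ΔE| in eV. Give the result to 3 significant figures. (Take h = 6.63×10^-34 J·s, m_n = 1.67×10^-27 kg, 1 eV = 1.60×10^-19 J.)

E_1 = h²/(8m_nL²) = 7.599×10^-15 J.
|ΔE| = |7² − 3²|·E_1 = 40·7.599×10^-15 J = 3.040×10^-13 J = 1.90×10^6 eV.

|ΔE| = 1.90×10^6 eV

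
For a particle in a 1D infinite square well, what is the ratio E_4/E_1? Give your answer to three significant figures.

E_n ∝ n², so E_4/E_1 = 4²/1² = 16/1 = 16.0.

16.0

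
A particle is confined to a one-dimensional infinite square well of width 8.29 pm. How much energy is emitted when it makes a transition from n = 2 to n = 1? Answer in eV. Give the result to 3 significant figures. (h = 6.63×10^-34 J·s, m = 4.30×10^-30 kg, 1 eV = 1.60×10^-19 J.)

E_1 = h²/(8mL²) = 1.859×10^-16 J.
|ΔE| = |2² − 1²|·E_1 = 3·1.859×10^-16 J = 5.577×10^-16 J = 3.49×10^3 eV.

|ΔE| = 3.49×10^3 eV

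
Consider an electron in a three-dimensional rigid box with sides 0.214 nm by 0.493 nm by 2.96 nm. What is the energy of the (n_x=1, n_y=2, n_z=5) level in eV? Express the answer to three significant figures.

For a 3D rectangular well E = (h²/8m_e)·Σ n_i²/L_i² = (6.626×10^-34)²/(8·9.109×10^-31) · [1²/(0.214 nm)² + 2²/(0.493 nm)² + 5²/(2.96 nm)²].
Evaluating gives E = 2.479×10^-18 J = 15.5 eV.

E = 15.5 eV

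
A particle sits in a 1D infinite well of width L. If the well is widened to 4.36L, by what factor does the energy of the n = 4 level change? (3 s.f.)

0.0526

E_n ∝ 1/L², so the energy scales by 1/4.36² = 0.0526.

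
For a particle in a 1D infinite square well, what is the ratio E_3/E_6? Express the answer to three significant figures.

0.250

E_n ∝ n², so E_3/E_6 = 3²/6² = 9/36 = 0.250.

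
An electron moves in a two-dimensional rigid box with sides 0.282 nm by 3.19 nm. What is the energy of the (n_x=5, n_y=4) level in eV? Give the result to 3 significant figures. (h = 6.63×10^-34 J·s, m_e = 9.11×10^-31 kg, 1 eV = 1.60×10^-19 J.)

E = 119 eV

For a 2D rectangular well E = (h²/8m_e)·Σ n_i²/L_i² = (6.63×10^-34)²/(8·9.11×10^-31) · [5²/(0.282 nm)² + 4²/(3.19 nm)²].
Evaluating gives E = 1.906×10^-17 J = 119 eV.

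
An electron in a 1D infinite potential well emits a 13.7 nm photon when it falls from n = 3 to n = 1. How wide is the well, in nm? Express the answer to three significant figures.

The photon carries ΔE = hc/λ = 6.626×10^-34·2.998×10^8/1.37×10^-8 m = 1.450×10^-17 J.
Since ΔE = (3² − 1²)E_1, E_1 = 1.813×10^-18 J, and L = h/√(8m_eE_1) = 1.82×10^-10 m = 0.182 nm.

L = 0.182 nm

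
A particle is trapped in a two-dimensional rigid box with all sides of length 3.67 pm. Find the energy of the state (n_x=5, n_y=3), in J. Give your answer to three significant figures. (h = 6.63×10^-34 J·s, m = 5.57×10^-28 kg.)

For a 2D rectangular well E = (h²/8m)·Σ n_i²/L_i² = (6.63×10^-34)²/(8·5.57×10^-28) · [5²/(3.67 pm)² + 3²/(3.67 pm)²].
Evaluating gives E = 2.49×10^-16 J.

E = 2.49×10^-16 J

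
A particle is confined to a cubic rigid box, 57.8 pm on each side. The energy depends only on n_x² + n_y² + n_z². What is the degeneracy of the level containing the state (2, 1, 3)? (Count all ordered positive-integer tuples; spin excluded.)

degeneracy = 6

The level has n_x² + n_y² + n_z² = 14. The ordered positive-integer solutions are (1, 2, 3), (1, 3, 2), (2, 1, 3), (2, 3, 1), (3, 1, 2), (3, 2, 1).
That gives 6 states.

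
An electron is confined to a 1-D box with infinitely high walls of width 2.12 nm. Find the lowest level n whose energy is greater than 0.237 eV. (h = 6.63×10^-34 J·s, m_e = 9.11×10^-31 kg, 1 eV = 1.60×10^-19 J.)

E_1 = h²/(8m_eL²) = 1.342×10^-20 J = 0.08388 eV.
Need n² > 0.237/0.08388 = 2.825, i.e. n > 1.681.
The smallest integer satisfying this is n = 2.

n = 2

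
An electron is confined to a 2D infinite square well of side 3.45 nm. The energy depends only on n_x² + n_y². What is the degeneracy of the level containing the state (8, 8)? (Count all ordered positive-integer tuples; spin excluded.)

degeneracy = 1

The level has n_x² + n_y² = 128. The ordered positive-integer solutions are (8, 8).
That gives 1 state.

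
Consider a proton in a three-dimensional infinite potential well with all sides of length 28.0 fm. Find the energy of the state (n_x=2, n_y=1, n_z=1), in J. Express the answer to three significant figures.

For a 3D rectangular well E = (h²/8m_p)·Σ n_i²/L_i² = (6.626×10^-34)²/(8·1.673×10^-27) · [2²/(28.0 fm)² + 1²/(28.0 fm)² + 1²/(28.0 fm)²].
Evaluating gives E = 2.51×10^-13 J.

E = 2.51×10^-13 J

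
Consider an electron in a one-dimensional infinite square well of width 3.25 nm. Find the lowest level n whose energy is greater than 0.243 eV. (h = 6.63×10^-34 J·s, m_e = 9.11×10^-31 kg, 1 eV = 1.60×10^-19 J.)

E_1 = h²/(8m_eL²) = 5.710×10^-21 J = 0.03569 eV.
Need n² > 0.243/0.03569 = 6.809, i.e. n > 2.609.
The smallest integer satisfying this is n = 3.

n = 3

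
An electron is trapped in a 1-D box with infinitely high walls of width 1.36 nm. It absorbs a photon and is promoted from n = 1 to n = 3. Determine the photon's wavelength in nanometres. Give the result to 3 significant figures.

λ = 762 nm

E_1 = h²/(8m_eL²) = 3.257×10^-20 J, so ΔE = (3² − 1²)E_1 = 2.606×10^-19 J.
λ = hc/ΔE = (6.626×10^-34·2.998×10^8)/2.606×10^-19 = 7.62×10^-7 m = 762 nm.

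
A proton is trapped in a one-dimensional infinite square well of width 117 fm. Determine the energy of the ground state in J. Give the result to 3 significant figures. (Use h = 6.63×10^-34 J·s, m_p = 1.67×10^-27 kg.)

For an infinite well E_n = n²h²/(8m_pL²), so E_1 = h²/(8m_pL²) = (6.63×10^-34)²/(8·1.67×10^-27·(1.17×10^-13 m)²) = 2.404×10^-15 J.

E_1 = 2.40×10^-15 J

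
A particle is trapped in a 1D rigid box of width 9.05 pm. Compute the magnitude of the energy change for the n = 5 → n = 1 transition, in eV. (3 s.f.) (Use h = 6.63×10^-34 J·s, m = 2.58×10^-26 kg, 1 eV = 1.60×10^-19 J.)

|ΔE| = 3.90 eV

E_1 = h²/(8mL²) = 2.600×10^-20 J.
|ΔE| = |5² − 1²|·E_1 = 24·2.600×10^-20 J = 6.240×10^-19 J = 3.90 eV.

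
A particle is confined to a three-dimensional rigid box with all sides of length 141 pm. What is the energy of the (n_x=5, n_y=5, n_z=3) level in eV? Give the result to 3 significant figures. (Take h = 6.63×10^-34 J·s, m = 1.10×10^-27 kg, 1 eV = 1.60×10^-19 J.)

E = 0.926 eV

For a 3D rectangular well E = (h²/8m)·Σ n_i²/L_i² = (6.63×10^-34)²/(8·1.10×10^-27) · [5²/(141 pm)² + 5²/(141 pm)² + 3²/(141 pm)²].
Evaluating gives E = 1.482×10^-19 J = 0.926 eV.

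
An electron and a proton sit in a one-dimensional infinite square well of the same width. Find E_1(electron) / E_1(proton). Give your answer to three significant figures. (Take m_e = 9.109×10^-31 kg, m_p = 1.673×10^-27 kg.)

E_n ∝ 1/m at fixed n and L, so the ratio is m_p/m_e = 1.673×10^-27/9.109×10^-31 = 1.84×10^3.

1.84×10^3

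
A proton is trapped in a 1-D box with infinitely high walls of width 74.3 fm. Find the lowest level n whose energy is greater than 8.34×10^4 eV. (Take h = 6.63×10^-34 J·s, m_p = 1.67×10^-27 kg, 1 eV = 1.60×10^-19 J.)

E_1 = h²/(8m_pL²) = 5.960×10^-15 J = 3.725×10^4 eV.
Need n² > 8.34×10^4/3.725×10^4 = 2.239, i.e. n > 1.496.
The smallest integer satisfying this is n = 2.

n = 2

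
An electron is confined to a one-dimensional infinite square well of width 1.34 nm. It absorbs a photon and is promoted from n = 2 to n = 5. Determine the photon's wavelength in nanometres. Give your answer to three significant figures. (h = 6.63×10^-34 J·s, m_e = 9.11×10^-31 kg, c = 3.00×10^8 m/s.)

E_1 = h²/(8m_eL²) = 3.359×10^-20 J, so ΔE = (5² − 2²)E_1 = 7.054×10^-19 J.
λ = hc/ΔE = (6.63×10^-34·3.00×10^8)/7.054×10^-19 = 2.82×10^-7 m = 282 nm.

λ = 282 nm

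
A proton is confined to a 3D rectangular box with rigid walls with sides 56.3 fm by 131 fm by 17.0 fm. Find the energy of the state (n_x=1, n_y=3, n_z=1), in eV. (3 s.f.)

E = 8.81×10^5 eV

For a 3D rectangular well E = (h²/8m_p)·Σ n_i²/L_i² = (6.626×10^-34)²/(8·1.673×10^-27) · [1²/(56.3 fm)² + 3²/(131 fm)² + 1²/(17.0 fm)²].
Evaluating gives E = 1.411×10^-13 J = 8.81×10^5 eV.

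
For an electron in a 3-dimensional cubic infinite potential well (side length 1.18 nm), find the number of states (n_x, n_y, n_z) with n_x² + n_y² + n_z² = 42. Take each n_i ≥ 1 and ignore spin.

The level has n_x² + n_y² + n_z² = 42. The ordered positive-integer solutions are (1, 4, 5), (1, 5, 4), (4, 1, 5), (4, 5, 1), (5, 1, 4), (5, 4, 1).
That gives 6 states.

degeneracy = 6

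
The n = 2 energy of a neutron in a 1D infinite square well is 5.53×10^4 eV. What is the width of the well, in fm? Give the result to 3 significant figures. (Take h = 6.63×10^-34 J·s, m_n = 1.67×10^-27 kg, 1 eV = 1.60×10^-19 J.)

From E_n = n²h²/(8m_nL²), L = n·h/√(8m_nE_n).
E_2 = 5.53×10^4 eV = 8.848×10^-15 J, so L = 2·6.63×10^-34/√(8·1.67×10^-27·8.848×10^-15) = 1.22×10^-13 m = 122 fm.

L = 122 fm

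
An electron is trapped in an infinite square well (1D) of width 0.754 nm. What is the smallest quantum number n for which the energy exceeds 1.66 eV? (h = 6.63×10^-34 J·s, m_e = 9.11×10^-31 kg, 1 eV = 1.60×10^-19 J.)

E_1 = h²/(8m_eL²) = 1.061×10^-19 J = 0.6631 eV.
Need n² > 1.66/0.6631 = 2.503, i.e. n > 1.582.
The smallest integer satisfying this is n = 2.

n = 2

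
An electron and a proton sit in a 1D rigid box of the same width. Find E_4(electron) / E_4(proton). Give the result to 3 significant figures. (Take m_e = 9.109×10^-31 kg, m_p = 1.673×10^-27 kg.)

1.84×10^3

E_n ∝ 1/m at fixed n and L, so the ratio is m_p/m_e = 1.673×10^-27/9.109×10^-31 = 1.84×10^3.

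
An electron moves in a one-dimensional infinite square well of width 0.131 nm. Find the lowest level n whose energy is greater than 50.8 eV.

n = 2

E_1 = h²/(8m_eL²) = 3.511×10^-18 J = 21.92 eV.
Need n² > 50.8/21.92 = 2.318, i.e. n > 1.522.
The smallest integer satisfying this is n = 2.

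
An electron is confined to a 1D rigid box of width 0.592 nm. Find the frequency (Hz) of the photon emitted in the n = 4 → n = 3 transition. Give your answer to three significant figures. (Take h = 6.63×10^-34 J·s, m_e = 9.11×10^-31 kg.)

E_1 = h²/(8m_eL²) = 1.721×10^-19 J and ΔE = (4² − 3²)E_1 = 1.205×10^-18 J.
f = ΔE/h = 1.205×10^-18/6.63×10^-34 = 1.82×10^15 Hz.

f = 1.82×10^15 Hz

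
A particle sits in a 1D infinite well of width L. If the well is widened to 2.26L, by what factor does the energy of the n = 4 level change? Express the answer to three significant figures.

E_n ∝ 1/L², so the energy scales by 1/2.26² = 0.196.

0.196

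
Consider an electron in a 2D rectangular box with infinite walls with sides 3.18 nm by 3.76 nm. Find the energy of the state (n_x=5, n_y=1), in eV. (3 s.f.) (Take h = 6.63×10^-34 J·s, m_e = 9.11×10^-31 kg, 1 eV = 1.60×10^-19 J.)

E = 0.959 eV

For a 2D rectangular well E = (h²/8m_e)·Σ n_i²/L_i² = (6.63×10^-34)²/(8·9.11×10^-31) · [5²/(3.18 nm)² + 1²/(3.76 nm)²].
Evaluating gives E = 1.534×10^-19 J = 0.959 eV.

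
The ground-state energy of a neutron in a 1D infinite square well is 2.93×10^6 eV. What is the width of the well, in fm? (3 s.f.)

From E_n = n²h²/(8m_nL²), L = n·h/√(8m_nE_n).
E_1 = 2.93×10^6 eV = 4.694×10^-13 J, so L = 1·6.626×10^-34/√(8·1.675×10^-27·4.694×10^-13) = 8.35×10^-15 m = 8.35 fm.

L = 8.35 fm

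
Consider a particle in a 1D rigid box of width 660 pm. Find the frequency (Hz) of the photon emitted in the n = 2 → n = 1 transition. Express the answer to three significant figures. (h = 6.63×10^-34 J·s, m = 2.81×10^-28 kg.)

f = 2.03×10^12 Hz

E_1 = h²/(8mL²) = 4.489×10^-22 J and ΔE = (2² − 1²)E_1 = 1.347×10^-21 J.
f = ΔE/h = 1.347×10^-21/6.63×10^-34 = 2.03×10^12 Hz.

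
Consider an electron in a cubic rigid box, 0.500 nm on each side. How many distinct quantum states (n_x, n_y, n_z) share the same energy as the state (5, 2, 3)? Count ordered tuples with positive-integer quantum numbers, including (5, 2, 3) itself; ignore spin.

degeneracy = 9

The level has n_x² + n_y² + n_z² = 38. The ordered positive-integer solutions are (1, 1, 6), (1, 6, 1), (2, 3, 5), (2, 5, 3), (3, 2, 5), (3, 5, 2), (5, 2, 3), (5, 3, 2), (6, 1, 1).
That gives 9 states.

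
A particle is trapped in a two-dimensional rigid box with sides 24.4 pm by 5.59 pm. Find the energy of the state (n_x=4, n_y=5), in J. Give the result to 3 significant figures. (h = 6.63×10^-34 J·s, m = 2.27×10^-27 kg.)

E = 2.00×10^-17 J

For a 2D rectangular well E = (h²/8m)·Σ n_i²/L_i² = (6.63×10^-34)²/(8·2.27×10^-27) · [4²/(24.4 pm)² + 5²/(5.59 pm)²].
Evaluating gives E = 2.00×10^-17 J.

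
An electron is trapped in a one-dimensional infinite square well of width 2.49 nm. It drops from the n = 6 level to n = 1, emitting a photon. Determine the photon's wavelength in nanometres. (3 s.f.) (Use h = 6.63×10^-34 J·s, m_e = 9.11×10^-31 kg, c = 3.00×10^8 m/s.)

E_1 = h²/(8m_eL²) = 9.728×10^-21 J, so ΔE = (6² − 1²)E_1 = 3.405×10^-19 J.
λ = hc/ΔE = (6.63×10^-34·3.00×10^8)/3.405×10^-19 = 5.84×10^-7 m = 584 nm.

λ = 584 nm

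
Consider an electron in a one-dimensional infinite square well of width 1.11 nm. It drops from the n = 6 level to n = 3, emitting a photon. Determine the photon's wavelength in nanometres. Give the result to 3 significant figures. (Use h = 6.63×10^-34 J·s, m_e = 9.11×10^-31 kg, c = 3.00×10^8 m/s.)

λ = 150 nm

E_1 = h²/(8m_eL²) = 4.895×10^-20 J, so ΔE = (6² − 3²)E_1 = 1.322×10^-18 J.
λ = hc/ΔE = (6.63×10^-34·3.00×10^8)/1.322×10^-18 = 1.50×10^-7 m = 150 nm.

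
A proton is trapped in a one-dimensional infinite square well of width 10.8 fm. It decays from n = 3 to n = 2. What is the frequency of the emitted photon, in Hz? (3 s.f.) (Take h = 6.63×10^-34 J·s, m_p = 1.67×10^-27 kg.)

f = 2.13×10^21 Hz

E_1 = h²/(8m_pL²) = 2.821×10^-13 J and ΔE = (3² − 2²)E_1 = 1.410×10^-12 J.
f = ΔE/h = 1.410×10^-12/6.63×10^-34 = 2.13×10^21 Hz.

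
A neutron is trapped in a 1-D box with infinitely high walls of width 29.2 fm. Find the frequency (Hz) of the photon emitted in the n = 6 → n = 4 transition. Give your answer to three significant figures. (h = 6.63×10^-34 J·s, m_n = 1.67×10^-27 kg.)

f = 1.16×10^21 Hz

E_1 = h²/(8m_nL²) = 3.859×10^-14 J and ΔE = (6² − 4²)E_1 = 7.718×10^-13 J.
f = ΔE/h = 7.718×10^-13/6.63×10^-34 = 1.16×10^21 Hz.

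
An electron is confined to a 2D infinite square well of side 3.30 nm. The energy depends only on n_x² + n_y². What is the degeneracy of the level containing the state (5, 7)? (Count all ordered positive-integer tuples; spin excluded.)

The level has n_x² + n_y² = 74. The ordered positive-integer solutions are (5, 7), (7, 5).
That gives 2 states.

degeneracy = 2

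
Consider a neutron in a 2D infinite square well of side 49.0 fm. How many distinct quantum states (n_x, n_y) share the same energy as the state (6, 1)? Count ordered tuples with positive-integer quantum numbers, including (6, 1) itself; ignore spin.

The level has n_x² + n_y² = 37. The ordered positive-integer solutions are (1, 6), (6, 1).
That gives 2 states.

degeneracy = 2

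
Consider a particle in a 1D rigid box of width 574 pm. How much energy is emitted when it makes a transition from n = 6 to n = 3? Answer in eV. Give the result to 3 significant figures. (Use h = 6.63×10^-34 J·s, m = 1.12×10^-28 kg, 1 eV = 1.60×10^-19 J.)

|ΔE| = 0.251 eV

E_1 = h²/(8mL²) = 1.489×10^-21 J.
|ΔE| = |6² − 3²|·E_1 = 27·1.489×10^-21 J = 4.020×10^-20 J = 0.251 eV.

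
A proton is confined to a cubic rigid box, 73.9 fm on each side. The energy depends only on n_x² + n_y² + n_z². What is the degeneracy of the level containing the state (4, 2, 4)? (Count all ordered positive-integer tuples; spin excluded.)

The level has n_x² + n_y² + n_z² = 36. The ordered positive-integer solutions are (2, 4, 4), (4, 2, 4), (4, 4, 2).
That gives 3 states.

degeneracy = 3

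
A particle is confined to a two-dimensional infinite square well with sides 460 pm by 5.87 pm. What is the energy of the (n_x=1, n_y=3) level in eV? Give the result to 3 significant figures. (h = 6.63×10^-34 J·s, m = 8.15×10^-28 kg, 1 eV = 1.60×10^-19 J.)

For a 2D rectangular well E = (h²/8m)·Σ n_i²/L_i² = (6.63×10^-34)²/(8·8.15×10^-28) · [1²/(460 pm)² + 3²/(5.87 pm)²].
Evaluating gives E = 1.761×10^-17 J = 110 eV.

E = 110 eV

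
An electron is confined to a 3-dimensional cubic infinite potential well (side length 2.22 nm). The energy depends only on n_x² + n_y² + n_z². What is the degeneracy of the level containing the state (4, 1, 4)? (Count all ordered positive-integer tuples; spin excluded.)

degeneracy = 6

The level has n_x² + n_y² + n_z² = 33. The ordered positive-integer solutions are (1, 4, 4), (2, 2, 5), (2, 5, 2), (4, 1, 4), (4, 4, 1), (5, 2, 2).
That gives 6 states.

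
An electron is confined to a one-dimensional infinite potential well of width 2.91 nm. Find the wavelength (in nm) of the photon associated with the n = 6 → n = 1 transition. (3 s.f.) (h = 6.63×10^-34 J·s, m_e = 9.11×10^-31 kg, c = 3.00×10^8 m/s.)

λ = 798 nm

E_1 = h²/(8m_eL²) = 7.123×10^-21 J, so ΔE = (6² − 1²)E_1 = 2.493×10^-19 J.
λ = hc/ΔE = (6.63×10^-34·3.00×10^8)/2.493×10^-19 = 7.98×10^-7 m = 798 nm.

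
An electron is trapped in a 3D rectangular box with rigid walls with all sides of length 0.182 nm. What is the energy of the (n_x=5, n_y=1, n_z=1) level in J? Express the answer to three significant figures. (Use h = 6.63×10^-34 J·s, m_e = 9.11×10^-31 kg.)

E = 4.92×10^-17 J

For a 3D rectangular well E = (h²/8m_e)·Σ n_i²/L_i² = (6.63×10^-34)²/(8·9.11×10^-31) · [5²/(0.182 nm)² + 1²/(0.182 nm)² + 1²/(0.182 nm)²].
Evaluating gives E = 4.92×10^-17 J.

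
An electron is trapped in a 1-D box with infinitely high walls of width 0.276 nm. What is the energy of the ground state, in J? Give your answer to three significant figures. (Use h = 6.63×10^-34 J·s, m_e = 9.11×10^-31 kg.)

For an infinite well E_n = n²h²/(8m_eL²), so E_1 = h²/(8m_eL²) = (6.63×10^-34)²/(8·9.11×10^-31·(2.76×10^-10 m)²) = 7.918×10^-19 J.

E_1 = 7.92×10^-19 J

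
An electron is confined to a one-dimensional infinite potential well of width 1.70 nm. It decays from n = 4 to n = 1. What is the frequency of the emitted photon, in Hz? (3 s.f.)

f = 4.72×10^14 Hz

E_1 = h²/(8m_eL²) = 2.085×10^-20 J and ΔE = (4² − 1²)E_1 = 3.127×10^-19 J.
f = ΔE/h = 3.127×10^-19/6.626×10^-34 = 4.72×10^14 Hz.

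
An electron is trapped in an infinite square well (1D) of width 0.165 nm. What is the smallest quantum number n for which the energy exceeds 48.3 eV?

n = 2

E_1 = h²/(8m_eL²) = 2.213×10^-18 J = 13.81 eV.
Need n² > 48.3/13.81 = 3.497, i.e. n > 1.870.
The smallest integer satisfying this is n = 2.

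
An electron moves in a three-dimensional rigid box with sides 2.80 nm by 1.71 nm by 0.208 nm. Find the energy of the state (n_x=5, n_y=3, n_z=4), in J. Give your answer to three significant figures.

E = 2.27×10^-17 J

For a 3D rectangular well E = (h²/8m_e)·Σ n_i²/L_i² = (6.626×10^-34)²/(8·9.109×10^-31) · [5²/(2.80 nm)² + 3²/(1.71 nm)² + 4²/(0.208 nm)²].
Evaluating gives E = 2.27×10^-17 J.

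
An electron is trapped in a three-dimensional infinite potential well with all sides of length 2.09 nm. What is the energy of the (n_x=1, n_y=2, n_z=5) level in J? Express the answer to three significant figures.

For a 3D rectangular well E = (h²/8m_e)·Σ n_i²/L_i² = (6.626×10^-34)²/(8·9.109×10^-31) · [1²/(2.09 nm)² + 2²/(2.09 nm)² + 5²/(2.09 nm)²].
Evaluating gives E = 4.14×10^-19 J.

E = 4.14×10^-19 J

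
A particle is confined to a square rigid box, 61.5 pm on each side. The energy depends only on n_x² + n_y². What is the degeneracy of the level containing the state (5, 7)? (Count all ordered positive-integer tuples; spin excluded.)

The level has n_x² + n_y² = 74. The ordered positive-integer solutions are (5, 7), (7, 5).
That gives 2 states.

degeneracy = 2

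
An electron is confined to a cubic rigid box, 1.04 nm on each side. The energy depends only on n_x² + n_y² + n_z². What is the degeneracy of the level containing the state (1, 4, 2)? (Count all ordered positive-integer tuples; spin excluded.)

The level has n_x² + n_y² + n_z² = 21. The ordered positive-integer solutions are (1, 2, 4), (1, 4, 2), (2, 1, 4), (2, 4, 1), (4, 1, 2), (4, 2, 1).
That gives 6 states.

degeneracy = 6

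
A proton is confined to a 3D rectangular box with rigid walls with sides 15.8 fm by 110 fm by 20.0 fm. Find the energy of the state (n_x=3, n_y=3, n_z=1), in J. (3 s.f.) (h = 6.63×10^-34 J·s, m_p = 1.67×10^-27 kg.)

For a 3D rectangular well E = (h²/8m_p)·Σ n_i²/L_i² = (6.63×10^-34)²/(8·1.67×10^-27) · [3²/(15.8 fm)² + 3²/(110 fm)² + 1²/(20.0 fm)²].
Evaluating gives E = 1.29×10^-12 J.

E = 1.29×10^-12 J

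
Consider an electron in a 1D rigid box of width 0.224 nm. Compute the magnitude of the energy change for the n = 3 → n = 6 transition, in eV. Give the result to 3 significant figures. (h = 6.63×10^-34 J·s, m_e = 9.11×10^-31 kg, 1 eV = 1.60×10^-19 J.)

E_1 = h²/(8m_eL²) = 1.202×10^-18 J.
|ΔE| = |3² − 6²|·E_1 = 27·1.202×10^-18 J = 3.245×10^-17 J = 203 eV.

|ΔE| = 203 eV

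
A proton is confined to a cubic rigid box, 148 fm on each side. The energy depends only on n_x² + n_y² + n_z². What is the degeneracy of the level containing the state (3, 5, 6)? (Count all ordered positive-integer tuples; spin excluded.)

degeneracy = 6

The level has n_x² + n_y² + n_z² = 70. The ordered positive-integer solutions are (3, 5, 6), (3, 6, 5), (5, 3, 6), (5, 6, 3), (6, 3, 5), (6, 5, 3).
That gives 6 states.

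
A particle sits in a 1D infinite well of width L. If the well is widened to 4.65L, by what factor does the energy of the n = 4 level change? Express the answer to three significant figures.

0.0462

E_n ∝ 1/L², so the energy scales by 1/4.65² = 0.0462.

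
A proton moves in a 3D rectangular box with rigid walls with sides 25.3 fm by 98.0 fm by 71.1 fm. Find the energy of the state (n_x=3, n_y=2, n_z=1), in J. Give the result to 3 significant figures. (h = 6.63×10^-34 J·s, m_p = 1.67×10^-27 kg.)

E = 4.83×10^-13 J

For a 3D rectangular well E = (h²/8m_p)·Σ n_i²/L_i² = (6.63×10^-34)²/(8·1.67×10^-27) · [3²/(25.3 fm)² + 2²/(98.0 fm)² + 1²/(71.1 fm)²].
Evaluating gives E = 4.83×10^-13 J.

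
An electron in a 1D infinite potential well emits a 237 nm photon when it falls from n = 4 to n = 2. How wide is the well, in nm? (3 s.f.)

The photon carries ΔE = hc/λ = 6.626×10^-34·2.998×10^8/2.37×10^-7 m = 8.382×10^-19 J.
Since ΔE = (4² − 2²)E_1, E_1 = 6.985×10^-20 J, and L = h/√(8m_eE_1) = 9.29×10^-10 m = 0.929 nm.

L = 0.929 nm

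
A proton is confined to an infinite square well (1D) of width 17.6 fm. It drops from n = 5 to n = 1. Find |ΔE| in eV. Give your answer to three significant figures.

|ΔE| = 1.59×10^7 eV

E_1 = h²/(8m_pL²) = 1.059×10^-13 J.
|ΔE| = |5² − 1²|·E_1 = 24·1.059×10^-13 J = 2.542×10^-12 J = 1.59×10^7 eV.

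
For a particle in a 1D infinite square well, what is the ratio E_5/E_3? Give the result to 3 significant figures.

2.78

E_n ∝ n², so E_5/E_3 = 5²/3² = 25/9 = 2.78.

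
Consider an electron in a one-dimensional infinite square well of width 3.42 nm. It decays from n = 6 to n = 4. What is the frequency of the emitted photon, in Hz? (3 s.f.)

f = 1.55×10^14 Hz

E_1 = h²/(8m_eL²) = 5.151×10^-21 J and ΔE = (6² − 4²)E_1 = 1.030×10^-19 J.
f = ΔE/h = 1.030×10^-19/6.626×10^-34 = 1.55×10^14 Hz.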